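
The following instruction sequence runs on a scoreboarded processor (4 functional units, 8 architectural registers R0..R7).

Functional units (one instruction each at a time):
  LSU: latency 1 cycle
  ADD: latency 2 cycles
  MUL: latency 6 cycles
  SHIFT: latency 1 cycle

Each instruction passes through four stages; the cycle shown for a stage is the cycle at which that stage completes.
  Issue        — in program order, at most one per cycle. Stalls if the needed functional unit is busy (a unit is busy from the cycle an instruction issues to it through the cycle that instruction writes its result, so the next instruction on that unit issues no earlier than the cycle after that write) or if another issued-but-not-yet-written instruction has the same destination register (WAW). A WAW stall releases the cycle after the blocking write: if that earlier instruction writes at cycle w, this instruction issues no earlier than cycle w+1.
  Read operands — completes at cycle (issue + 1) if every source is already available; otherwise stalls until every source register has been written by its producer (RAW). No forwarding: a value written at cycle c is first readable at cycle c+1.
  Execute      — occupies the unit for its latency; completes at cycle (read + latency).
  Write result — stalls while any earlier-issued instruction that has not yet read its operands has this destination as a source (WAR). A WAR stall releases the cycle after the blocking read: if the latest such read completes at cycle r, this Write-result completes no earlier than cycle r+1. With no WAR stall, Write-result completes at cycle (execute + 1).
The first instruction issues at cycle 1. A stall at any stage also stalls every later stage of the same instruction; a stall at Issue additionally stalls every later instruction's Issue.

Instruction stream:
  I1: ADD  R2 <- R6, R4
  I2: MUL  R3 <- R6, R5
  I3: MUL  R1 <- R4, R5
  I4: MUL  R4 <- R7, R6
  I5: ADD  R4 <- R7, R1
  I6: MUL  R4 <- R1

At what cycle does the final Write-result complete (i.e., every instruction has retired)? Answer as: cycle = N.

cycle = 42

  I1 | 1 | 2 | 4 | 5
  I2 | 2 | 3 | 9 | 10
  I3 | 11 | 12 | 18 | 19   struct: MUL busy until I2 writes@10
  I4 | 20 | 21 | 27 | 28   struct: MUL busy until I3 writes@19
  I5 | 29 | 30 | 32 | 33   WAW R4: wait I4 write@28
  I6 | 34 | 35 | 41 | 42   WAW R4: wait I5 write@33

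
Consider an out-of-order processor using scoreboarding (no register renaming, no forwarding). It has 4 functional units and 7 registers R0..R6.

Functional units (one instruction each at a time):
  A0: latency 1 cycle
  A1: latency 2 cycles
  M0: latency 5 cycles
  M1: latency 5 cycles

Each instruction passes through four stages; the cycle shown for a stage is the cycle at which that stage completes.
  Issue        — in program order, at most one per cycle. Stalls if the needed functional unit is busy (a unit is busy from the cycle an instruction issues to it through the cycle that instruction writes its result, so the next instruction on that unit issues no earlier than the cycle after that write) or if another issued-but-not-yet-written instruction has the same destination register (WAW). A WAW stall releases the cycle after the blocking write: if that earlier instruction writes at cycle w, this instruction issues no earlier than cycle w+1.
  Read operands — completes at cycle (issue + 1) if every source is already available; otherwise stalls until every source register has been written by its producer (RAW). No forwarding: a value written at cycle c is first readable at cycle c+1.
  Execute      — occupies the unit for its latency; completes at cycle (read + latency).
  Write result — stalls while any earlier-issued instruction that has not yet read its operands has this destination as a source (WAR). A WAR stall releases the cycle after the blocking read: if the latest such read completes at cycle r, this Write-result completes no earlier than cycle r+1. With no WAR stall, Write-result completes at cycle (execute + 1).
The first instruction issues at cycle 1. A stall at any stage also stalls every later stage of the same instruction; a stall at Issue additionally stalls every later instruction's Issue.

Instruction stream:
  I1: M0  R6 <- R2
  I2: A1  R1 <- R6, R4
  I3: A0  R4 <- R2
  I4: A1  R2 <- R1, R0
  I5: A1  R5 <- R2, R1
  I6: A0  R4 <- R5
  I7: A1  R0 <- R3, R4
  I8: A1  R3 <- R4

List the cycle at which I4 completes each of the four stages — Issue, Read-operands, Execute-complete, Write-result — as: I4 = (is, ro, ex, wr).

  I1 | 1 | 2 | 7 | 8
  I2 | 2 | 9 | 11 | 12   RAW R6: wait I1 write@8
  I3 | 3 | 4 | 5 | 10   WAR R4: wait I2 read@9
  I4 | 13 | 14 | 16 | 17   struct: A1 busy until I2 writes@12
  I5 | 18 | 19 | 21 | 22   struct: A1 busy until I4 writes@17
  I6 | 19 | 23 | 24 | 25   RAW R5: wait I5 write@22
  I7 | 23 | 26 | 28 | 29   struct: A1 busy until I5 writes@22 · RAW R4: wait I6 write@25
  I8 | 30 | 31 | 33 | 34   struct: A1 busy until I7 writes@29

I4 = (13, 14, 16, 17)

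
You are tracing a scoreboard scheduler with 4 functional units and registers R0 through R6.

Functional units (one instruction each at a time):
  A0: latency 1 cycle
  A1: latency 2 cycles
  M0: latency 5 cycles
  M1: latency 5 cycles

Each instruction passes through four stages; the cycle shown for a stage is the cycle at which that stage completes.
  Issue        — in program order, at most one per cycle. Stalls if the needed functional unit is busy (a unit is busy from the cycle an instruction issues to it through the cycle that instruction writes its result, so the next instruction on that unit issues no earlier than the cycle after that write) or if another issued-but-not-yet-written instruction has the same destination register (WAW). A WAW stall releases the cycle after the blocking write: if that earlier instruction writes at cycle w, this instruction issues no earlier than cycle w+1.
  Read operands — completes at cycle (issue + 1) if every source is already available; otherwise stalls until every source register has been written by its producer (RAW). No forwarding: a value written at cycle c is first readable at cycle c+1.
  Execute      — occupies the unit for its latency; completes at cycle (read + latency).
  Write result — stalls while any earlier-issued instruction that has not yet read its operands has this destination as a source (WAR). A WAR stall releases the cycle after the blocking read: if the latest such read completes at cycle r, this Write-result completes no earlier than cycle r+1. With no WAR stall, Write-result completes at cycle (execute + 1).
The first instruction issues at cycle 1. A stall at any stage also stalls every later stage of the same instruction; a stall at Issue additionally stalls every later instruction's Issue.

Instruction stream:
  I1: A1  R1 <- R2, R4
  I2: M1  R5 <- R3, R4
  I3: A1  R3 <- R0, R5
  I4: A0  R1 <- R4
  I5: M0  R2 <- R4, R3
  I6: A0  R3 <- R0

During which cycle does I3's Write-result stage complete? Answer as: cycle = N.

cycle = 13

[1] I1→A1
[2] I1 RO | I2→M1
[3] I2 RO
[4] I1 EX
[5] I1 WR R1
[6] I3→A1
[7] I4→A0
[8] I2 EX | I4 RO | I5→M0
[9] I2 WR R5 | I4 EX
[10] I3 RO | I4 WR R1
[12] I3 EX
[13] I3 WR R3
[14] I5 RO | I6→A0
[15] I6 RO
[16] I6 EX
[17] I6 WR R3
[19] I5 EX
[20] I5 WR R2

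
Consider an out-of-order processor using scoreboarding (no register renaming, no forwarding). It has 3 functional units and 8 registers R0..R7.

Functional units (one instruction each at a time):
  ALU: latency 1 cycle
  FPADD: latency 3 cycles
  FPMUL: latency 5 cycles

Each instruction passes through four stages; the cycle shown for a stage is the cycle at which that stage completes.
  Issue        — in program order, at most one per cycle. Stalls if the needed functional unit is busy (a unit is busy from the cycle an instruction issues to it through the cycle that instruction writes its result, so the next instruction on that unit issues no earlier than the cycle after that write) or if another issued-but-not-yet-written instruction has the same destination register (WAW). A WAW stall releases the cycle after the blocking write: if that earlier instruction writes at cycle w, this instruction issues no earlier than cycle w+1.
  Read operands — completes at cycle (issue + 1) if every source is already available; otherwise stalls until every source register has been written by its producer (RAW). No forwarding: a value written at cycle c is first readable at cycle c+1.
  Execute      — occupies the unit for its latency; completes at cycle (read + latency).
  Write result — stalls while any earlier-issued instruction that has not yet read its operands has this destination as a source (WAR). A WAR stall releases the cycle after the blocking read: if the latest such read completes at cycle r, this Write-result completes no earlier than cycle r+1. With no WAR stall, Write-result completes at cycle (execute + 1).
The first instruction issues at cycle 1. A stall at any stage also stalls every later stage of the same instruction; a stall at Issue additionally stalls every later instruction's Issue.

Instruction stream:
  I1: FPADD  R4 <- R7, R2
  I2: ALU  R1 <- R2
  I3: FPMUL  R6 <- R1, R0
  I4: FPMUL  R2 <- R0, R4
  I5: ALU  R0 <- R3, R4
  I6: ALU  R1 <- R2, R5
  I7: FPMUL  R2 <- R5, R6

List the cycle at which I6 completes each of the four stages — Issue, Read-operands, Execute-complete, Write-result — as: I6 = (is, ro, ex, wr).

I6 = (18, 21, 22, 23)

cycle 1: I1 dispatched to FPADD
cycle 2: I1 operands ready; I2 dispatched to ALU
cycle 3: I2 operands ready; I3 dispatched to FPMUL
cycle 4: I2 complete
cycle 5: I1 complete; R1←I2
cycle 6: R4←I1; I3 operands ready
cycle 11: I3 complete
cycle 12: R6←I3
cycle 13: I4 dispatched to FPMUL
cycle 14: I4 operands ready; I5 dispatched to ALU
cycle 15: I5 operands ready
cycle 16: I5 complete
cycle 17: R0←I5
cycle 18: I6 dispatched to ALU
cycle 19: I4 complete
cycle 20: R2←I4
cycle 21: I6 operands ready; I7 dispatched to FPMUL
cycle 22: I6 complete; I7 operands ready
cycle 23: R1←I6
cycle 27: I7 complete
cycle 28: R2←I7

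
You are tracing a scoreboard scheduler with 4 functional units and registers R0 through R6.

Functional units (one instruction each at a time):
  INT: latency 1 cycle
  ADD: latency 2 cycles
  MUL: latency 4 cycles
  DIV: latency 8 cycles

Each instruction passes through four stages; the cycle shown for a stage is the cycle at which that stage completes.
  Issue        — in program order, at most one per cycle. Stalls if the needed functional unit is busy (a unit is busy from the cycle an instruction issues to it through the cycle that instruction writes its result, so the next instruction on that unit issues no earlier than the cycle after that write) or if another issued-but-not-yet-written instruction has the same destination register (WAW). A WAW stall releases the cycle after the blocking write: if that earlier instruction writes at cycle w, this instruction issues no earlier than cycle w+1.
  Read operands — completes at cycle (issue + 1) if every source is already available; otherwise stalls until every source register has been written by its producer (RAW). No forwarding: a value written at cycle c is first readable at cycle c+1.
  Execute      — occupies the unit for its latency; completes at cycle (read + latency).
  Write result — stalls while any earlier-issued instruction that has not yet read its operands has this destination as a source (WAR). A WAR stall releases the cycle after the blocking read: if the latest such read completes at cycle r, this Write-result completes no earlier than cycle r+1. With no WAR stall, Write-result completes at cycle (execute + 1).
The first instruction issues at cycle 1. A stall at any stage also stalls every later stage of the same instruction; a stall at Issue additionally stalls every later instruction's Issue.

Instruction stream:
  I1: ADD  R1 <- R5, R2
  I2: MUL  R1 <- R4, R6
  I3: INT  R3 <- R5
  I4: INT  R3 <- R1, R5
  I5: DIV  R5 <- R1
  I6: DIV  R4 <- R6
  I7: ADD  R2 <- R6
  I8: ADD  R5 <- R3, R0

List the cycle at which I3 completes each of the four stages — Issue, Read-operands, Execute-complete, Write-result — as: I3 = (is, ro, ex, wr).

I3 = (7, 8, 9, 10)

[1] I1 issues→ADD
[2] I1 reads
[4] I1 exec-done
[5] I1 writes R1
[6] I2 issues→MUL
[7] I2 reads · I3 issues→INT
[8] I3 reads
[9] I3 exec-done
[10] I3 writes R3
[11] I2 exec-done · I4 issues→INT
[12] I2 writes R1 · I5 issues→DIV
[13] I4 reads · I5 reads
[14] I4 exec-done
[15] I4 writes R3
[21] I5 exec-done
[22] I5 writes R5
[23] I6 issues→DIV
[24] I6 reads · I7 issues→ADD
[25] I7 reads
[27] I7 exec-done
[28] I7 writes R2
[29] I8 issues→ADD
[30] I8 reads
[32] I6 exec-done · I8 exec-done
[33] I6 writes R4 · I8 writes R5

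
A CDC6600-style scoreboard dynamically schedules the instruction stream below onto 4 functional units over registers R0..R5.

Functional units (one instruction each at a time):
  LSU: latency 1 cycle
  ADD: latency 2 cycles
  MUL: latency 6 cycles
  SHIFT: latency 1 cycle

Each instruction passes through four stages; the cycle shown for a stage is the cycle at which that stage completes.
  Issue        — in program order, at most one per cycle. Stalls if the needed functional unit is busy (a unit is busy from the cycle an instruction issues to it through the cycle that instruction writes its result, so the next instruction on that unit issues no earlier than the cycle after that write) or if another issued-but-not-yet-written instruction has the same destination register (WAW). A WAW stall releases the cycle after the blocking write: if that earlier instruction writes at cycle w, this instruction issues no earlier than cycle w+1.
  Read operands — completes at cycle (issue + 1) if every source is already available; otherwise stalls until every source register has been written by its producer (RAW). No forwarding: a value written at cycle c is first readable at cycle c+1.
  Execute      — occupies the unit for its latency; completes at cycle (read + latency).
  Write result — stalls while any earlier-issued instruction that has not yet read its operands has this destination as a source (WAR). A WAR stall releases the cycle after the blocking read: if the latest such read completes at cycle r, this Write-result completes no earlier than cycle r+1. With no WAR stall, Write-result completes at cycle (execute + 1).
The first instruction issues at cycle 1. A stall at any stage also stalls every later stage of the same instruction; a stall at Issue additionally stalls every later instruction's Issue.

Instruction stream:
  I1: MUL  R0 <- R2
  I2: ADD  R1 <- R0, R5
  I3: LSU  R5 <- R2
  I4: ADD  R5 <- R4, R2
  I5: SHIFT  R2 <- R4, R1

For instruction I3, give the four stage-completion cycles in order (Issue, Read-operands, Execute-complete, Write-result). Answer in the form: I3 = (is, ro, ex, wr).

I3 = (3, 4, 5, 11)

[I1] 1/2/8/9
[I2] 2/10/12/13  (RAW R0: wait I1 write@9)
[I3] 3/4/5/11  (WAR R5: wait I2 read@10)
[I4] 14/15/17/18  (struct: ADD busy until I2 writes@13)
[I5] 15/16/17/18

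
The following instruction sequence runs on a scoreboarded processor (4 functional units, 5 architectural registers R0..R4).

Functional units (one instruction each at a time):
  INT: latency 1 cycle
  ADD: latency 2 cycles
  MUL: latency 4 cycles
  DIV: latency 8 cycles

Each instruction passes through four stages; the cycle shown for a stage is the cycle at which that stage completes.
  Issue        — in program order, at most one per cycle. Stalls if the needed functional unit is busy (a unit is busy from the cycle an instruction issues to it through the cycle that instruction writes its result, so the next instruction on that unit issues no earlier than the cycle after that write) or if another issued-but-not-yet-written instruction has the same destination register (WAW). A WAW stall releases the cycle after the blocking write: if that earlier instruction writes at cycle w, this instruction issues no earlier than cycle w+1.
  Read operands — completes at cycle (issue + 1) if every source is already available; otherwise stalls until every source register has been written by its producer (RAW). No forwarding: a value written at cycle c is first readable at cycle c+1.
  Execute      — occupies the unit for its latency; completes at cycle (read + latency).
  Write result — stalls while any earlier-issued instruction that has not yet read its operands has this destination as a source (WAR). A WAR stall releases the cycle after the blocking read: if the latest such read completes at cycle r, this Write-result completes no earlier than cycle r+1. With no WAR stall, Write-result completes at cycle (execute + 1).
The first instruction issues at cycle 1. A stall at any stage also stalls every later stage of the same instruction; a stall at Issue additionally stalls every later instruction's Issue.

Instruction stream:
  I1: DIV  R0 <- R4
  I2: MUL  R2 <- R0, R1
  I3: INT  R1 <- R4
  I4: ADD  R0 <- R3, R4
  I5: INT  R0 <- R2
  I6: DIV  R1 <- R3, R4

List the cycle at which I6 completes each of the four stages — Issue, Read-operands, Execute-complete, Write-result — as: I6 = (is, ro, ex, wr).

I6 = (18, 19, 27, 28)

cycle 1: I1 issues→DIV
cycle 2: I1 reads, I2 issues→MUL
cycle 3: I3 issues→INT
cycle 4: I3 reads
cycle 5: I3 exec-done
cycle 10: I1 exec-done
cycle 11: I1 writes R0
cycle 12: I2 reads, I4 issues→ADD
cycle 13: I3 writes R1, I4 reads
cycle 15: I4 exec-done
cycle 16: I2 exec-done, I4 writes R0
cycle 17: I2 writes R2, I5 issues→INT
cycle 18: I5 reads, I6 issues→DIV
cycle 19: I5 exec-done, I6 reads
cycle 20: I5 writes R0
cycle 27: I6 exec-done
cycle 28: I6 writes R1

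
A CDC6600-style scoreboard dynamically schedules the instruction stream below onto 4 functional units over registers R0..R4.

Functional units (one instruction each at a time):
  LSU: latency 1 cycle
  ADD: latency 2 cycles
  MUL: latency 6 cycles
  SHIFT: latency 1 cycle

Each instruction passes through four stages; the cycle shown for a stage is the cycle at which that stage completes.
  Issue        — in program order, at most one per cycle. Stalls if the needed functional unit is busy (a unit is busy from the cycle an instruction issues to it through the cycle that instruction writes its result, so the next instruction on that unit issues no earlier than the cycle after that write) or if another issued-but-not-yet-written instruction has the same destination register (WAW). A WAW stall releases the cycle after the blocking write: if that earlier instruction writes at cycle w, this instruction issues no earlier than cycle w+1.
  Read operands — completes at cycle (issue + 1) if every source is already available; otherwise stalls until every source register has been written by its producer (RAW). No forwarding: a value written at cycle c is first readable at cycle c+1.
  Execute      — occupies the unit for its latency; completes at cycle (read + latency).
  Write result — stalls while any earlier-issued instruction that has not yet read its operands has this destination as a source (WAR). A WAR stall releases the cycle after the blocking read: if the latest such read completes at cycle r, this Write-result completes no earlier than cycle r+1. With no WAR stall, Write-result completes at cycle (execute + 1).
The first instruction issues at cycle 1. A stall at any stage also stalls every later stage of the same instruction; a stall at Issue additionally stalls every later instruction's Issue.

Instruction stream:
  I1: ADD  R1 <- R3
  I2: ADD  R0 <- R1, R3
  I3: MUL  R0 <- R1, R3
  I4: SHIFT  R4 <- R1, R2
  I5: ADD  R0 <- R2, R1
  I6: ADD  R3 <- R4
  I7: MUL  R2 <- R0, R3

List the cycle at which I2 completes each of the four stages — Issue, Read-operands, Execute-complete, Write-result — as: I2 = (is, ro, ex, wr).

[I1] 1/2/4/5
[I2] 6/7/9/10  (struct: ADD busy until I1 writes@5)
[I3] 11/12/18/19  (WAW R0: wait I2 write@10)
[I4] 12/13/14/15
[I5] 20/21/23/24  (WAW R0: wait I3 write@19)
[I6] 25/26/28/29  (struct: ADD busy until I5 writes@24)
[I7] 26/30/36/37  (RAW R3: wait I6 write@29)

I2 = (6, 7, 9, 10)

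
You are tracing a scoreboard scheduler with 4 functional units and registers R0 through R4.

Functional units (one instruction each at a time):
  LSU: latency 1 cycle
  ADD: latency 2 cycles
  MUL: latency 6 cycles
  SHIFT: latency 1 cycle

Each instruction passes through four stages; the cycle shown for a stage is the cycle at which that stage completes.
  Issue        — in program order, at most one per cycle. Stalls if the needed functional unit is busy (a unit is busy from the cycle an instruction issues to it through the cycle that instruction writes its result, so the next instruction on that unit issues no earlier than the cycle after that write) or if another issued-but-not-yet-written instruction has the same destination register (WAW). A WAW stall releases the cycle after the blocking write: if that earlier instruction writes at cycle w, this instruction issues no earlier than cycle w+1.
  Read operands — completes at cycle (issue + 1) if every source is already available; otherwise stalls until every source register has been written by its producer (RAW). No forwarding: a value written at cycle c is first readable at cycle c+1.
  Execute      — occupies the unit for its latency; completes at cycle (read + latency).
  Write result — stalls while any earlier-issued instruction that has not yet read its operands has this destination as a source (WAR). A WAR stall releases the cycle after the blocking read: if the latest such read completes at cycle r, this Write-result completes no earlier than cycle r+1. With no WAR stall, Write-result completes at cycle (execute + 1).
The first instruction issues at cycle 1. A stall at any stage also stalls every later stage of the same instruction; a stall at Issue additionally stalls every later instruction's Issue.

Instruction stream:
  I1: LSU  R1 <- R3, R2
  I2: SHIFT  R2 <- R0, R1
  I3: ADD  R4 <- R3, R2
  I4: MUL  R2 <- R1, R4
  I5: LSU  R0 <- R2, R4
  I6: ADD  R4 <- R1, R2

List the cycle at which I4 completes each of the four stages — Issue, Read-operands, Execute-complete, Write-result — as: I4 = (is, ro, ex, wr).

I4 = (8, 12, 18, 19)

c1: I1→LSU
c2: I1 RO; I2→SHIFT
c3: I1 EX; I3→ADD
c4: I1 WR R1
c5: I2 RO
c6: I2 EX
c7: I2 WR R2
c8: I3 RO; I4→MUL
c9: I5→LSU
c10: I3 EX
c11: I3 WR R4
c12: I4 RO; I6→ADD
c18: I4 EX
c19: I4 WR R2
c20: I5 RO; I6 RO
c21: I5 EX
c22: I5 WR R0; I6 EX
c23: I6 WR R4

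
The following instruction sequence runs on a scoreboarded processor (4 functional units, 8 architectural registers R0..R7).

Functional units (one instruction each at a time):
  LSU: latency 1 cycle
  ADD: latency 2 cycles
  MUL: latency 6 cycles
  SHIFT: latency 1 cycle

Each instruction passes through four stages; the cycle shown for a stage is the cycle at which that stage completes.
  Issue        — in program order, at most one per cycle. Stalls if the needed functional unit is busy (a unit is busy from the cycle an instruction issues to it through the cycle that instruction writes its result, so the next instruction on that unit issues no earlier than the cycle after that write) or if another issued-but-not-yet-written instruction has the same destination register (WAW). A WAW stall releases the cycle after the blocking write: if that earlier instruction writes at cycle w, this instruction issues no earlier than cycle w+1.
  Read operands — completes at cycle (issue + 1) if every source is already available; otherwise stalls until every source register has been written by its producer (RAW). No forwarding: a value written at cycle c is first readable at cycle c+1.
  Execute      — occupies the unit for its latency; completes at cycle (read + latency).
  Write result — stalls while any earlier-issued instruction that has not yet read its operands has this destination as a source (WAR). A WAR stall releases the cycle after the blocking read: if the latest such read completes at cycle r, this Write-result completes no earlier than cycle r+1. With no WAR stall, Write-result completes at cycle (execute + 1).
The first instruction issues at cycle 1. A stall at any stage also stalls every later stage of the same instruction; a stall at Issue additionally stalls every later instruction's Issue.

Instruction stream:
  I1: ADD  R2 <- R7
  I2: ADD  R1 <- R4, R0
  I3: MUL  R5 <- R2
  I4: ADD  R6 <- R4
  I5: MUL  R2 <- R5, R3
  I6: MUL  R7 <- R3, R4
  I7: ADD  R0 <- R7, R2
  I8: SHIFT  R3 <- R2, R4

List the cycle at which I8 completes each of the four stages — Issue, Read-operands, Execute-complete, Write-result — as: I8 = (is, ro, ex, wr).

[I1] 1/2/4/5
[I2] 6/7/9/10  (struct: ADD busy until I1 writes@5)
[I3] 7/8/14/15
[I4] 11/12/14/15  (struct: ADD busy until I2 writes@10)
[I5] 16/17/23/24  (struct: MUL busy until I3 writes@15)
[I6] 25/26/32/33  (struct: MUL busy until I5 writes@24)
[I7] 26/34/36/37  (RAW R7: wait I6 write@33)
[I8] 27/28/29/30

I8 = (27, 28, 29, 30)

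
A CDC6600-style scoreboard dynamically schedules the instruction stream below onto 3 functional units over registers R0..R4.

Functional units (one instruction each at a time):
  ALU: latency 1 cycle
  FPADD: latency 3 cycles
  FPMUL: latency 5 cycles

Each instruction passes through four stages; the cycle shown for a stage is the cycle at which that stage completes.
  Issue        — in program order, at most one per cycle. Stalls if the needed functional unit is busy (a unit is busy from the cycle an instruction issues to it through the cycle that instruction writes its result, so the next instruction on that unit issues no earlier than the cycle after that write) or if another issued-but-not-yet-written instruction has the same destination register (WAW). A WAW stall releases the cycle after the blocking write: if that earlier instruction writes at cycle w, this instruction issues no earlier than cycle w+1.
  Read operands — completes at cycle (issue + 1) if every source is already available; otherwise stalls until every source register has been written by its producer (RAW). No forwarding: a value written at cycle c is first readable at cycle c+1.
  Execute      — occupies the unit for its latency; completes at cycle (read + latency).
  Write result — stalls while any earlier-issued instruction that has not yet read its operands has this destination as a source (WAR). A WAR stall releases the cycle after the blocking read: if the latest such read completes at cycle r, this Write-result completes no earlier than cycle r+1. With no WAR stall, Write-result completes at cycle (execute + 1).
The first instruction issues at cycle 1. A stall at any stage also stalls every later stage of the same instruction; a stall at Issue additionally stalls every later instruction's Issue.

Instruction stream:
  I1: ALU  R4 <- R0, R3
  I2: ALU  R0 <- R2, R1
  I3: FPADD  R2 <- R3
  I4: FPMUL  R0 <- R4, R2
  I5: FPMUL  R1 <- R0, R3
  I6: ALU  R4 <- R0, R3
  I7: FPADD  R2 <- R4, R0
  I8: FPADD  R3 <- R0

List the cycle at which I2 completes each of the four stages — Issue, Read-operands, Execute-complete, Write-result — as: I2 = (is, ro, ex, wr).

I2 = (5, 6, 7, 8)

I1 -> (1, 2, 3, 4)
I2 -> (5, 6, 7, 8)  // struct: ALU busy until I1 writes@4
I3 -> (6, 7, 10, 11)
I4 -> (9, 12, 17, 18)  // WAW R0: wait I2 write@8, RAW R2: wait I3 write@11
I5 -> (19, 20, 25, 26)  // struct: FPMUL busy until I4 writes@18
I6 -> (20, 21, 22, 23)
I7 -> (21, 24, 27, 28)  // RAW R4: wait I6 write@23
I8 -> (29, 30, 33, 34)  // struct: FPADD busy until I7 writes@28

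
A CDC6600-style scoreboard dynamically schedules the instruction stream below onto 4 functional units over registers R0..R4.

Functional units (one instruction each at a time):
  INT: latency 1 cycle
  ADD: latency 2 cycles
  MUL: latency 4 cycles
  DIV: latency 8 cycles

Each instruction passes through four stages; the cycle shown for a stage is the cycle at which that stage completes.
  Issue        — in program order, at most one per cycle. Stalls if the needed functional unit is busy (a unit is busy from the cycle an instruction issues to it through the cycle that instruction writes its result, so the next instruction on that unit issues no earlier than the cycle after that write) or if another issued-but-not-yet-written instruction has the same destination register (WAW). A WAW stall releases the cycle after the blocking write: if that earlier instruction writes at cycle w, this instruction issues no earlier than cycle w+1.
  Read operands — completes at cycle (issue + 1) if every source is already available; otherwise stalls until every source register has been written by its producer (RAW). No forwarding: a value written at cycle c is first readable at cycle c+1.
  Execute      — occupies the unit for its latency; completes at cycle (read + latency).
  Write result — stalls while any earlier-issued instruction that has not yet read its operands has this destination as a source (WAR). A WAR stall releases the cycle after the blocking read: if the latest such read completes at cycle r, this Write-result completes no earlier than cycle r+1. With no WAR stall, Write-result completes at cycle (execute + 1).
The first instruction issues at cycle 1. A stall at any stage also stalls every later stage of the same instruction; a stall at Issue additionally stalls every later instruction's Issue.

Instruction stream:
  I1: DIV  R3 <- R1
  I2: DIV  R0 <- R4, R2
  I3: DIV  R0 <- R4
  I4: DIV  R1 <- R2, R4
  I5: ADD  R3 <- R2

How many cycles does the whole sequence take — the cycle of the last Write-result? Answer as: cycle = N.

cycle = 44

cycle 1: I1→DIV
cycle 2: I1 RO
cycle 10: I1 EX
cycle 11: I1 WR R3
cycle 12: I2→DIV
cycle 13: I2 RO
cycle 21: I2 EX
cycle 22: I2 WR R0
cycle 23: I3→DIV
cycle 24: I3 RO
cycle 32: I3 EX
cycle 33: I3 WR R0
cycle 34: I4→DIV
cycle 35: I4 RO | I5→ADD
cycle 36: I5 RO
cycle 38: I5 EX
cycle 39: I5 WR R3
cycle 43: I4 EX
cycle 44: I4 WR R1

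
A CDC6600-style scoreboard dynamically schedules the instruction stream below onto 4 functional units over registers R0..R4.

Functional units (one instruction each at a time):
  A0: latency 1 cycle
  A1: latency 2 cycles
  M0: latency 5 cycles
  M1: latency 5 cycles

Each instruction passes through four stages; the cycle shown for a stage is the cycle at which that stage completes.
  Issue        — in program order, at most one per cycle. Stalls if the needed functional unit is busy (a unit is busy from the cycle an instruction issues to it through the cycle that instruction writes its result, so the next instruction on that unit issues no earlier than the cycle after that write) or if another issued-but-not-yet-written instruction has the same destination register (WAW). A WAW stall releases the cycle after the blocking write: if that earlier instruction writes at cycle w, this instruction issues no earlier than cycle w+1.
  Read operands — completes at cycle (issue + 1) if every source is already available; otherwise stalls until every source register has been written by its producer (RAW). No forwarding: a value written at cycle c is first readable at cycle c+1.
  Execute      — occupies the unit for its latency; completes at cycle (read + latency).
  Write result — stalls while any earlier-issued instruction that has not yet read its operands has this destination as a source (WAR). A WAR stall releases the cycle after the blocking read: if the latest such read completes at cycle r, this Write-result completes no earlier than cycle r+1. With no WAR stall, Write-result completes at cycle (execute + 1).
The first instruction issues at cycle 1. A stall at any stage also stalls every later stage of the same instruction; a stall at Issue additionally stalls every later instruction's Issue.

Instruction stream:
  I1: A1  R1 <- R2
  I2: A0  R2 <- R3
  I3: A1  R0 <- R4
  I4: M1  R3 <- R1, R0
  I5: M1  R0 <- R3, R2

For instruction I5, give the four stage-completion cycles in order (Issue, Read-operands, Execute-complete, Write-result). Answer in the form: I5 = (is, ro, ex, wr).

I5 = (18, 19, 24, 25)

[1] I1→A1
[2] I1 RO | I2→A0
[3] I2 RO
[4] I1 EX | I2 EX
[5] I1 WR R1 | I2 WR R2
[6] I3→A1
[7] I3 RO | I4→M1
[9] I3 EX
[10] I3 WR R0
[11] I4 RO
[16] I4 EX
[17] I4 WR R3
[18] I5→M1
[19] I5 RO
[24] I5 EX
[25] I5 WR R0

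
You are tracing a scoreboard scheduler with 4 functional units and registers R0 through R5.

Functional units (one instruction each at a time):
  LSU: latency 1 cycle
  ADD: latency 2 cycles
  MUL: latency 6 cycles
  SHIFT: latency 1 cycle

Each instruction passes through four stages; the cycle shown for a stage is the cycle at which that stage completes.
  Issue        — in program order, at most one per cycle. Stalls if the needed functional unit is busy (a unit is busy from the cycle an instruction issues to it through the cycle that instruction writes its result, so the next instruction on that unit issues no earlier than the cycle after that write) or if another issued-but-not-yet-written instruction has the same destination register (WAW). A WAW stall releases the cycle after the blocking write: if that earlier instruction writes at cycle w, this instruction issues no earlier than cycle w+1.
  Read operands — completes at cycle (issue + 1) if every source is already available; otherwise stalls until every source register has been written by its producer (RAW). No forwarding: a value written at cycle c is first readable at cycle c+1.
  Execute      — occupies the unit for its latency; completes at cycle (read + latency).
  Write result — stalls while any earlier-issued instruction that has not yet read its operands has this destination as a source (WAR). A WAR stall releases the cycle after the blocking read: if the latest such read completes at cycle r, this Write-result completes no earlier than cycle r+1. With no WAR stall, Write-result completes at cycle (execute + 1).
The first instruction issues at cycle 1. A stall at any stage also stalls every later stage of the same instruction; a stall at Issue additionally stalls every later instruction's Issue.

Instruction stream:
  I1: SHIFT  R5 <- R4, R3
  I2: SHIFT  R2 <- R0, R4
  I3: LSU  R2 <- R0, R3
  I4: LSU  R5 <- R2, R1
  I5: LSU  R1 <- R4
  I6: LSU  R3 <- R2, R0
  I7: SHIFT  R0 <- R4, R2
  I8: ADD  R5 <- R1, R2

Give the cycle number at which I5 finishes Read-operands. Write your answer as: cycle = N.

cycle = 18

I1  is:1  ro:2  ex:3  wr:4
I2  is:5  ro:6  ex:7  wr:8  — struct: SHIFT busy until I1 writes@4
I3  is:9  ro:10  ex:11  wr:12  — WAW R2: wait I2 write@8
I4  is:13  ro:14  ex:15  wr:16  — struct: LSU busy until I3 writes@12
I5  is:17  ro:18  ex:19  wr:20  — struct: LSU busy until I4 writes@16
I6  is:21  ro:22  ex:23  wr:24  — struct: LSU busy until I5 writes@20
I7  is:22  ro:23  ex:24  wr:25
I8  is:23  ro:24  ex:26  wr:27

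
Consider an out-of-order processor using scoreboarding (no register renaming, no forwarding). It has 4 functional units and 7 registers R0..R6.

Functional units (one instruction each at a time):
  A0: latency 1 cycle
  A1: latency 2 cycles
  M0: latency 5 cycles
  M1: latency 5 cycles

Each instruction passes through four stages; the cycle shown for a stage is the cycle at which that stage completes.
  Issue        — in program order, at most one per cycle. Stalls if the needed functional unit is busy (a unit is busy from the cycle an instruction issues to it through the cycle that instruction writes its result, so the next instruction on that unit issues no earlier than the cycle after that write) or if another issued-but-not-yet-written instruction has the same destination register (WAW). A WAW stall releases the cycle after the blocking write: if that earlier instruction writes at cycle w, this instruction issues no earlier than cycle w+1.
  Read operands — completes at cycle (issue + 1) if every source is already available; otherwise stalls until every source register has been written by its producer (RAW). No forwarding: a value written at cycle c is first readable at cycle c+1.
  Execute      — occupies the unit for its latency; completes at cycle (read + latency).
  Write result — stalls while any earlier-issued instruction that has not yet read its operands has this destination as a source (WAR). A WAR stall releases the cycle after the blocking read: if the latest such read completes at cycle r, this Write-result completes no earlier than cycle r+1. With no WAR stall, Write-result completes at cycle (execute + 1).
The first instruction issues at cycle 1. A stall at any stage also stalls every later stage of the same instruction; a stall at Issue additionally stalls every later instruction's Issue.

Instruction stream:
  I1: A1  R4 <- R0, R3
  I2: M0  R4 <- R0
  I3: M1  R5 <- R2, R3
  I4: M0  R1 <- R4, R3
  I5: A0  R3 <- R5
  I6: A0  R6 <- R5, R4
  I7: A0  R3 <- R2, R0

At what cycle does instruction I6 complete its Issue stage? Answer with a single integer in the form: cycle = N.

1) issue 1, read 2, done 4, write 5
2) issue 6, read 7, done 12, write 13  <WAW R4: wait I1 write@5>
3) issue 7, read 8, done 13, write 14
4) issue 14, read 15, done 20, write 21  <struct: M0 busy until I2 writes@13>
5) issue 15, read 16, done 17, write 18
6) issue 19, read 20, done 21, write 22  <struct: A0 busy until I5 writes@18>
7) issue 23, read 24, done 25, write 26  <struct: A0 busy until I6 writes@22>

cycle = 19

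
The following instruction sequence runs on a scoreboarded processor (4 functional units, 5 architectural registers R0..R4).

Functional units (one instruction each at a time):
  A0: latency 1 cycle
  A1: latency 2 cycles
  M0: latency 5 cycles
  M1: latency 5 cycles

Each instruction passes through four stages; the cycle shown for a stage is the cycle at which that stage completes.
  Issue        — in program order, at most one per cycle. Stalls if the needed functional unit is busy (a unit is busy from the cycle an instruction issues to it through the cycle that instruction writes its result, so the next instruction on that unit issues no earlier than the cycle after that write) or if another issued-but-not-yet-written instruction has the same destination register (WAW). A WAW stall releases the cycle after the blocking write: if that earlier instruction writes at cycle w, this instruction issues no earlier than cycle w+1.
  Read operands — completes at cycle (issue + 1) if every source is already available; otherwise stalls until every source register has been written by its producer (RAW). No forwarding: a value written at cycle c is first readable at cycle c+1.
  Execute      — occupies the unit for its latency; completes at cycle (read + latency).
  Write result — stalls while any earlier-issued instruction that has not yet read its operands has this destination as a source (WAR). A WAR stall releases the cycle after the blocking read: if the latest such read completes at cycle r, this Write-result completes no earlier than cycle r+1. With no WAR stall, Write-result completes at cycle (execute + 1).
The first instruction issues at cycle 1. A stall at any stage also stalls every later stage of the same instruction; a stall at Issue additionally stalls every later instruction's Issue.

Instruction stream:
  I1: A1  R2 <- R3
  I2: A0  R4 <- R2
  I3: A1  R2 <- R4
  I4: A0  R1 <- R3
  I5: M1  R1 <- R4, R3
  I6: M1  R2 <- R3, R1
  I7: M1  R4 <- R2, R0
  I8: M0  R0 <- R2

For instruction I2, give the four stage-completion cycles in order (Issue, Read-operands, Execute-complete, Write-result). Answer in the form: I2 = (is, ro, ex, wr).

t=1  I1 issues→A1
t=2  I1 reads · I2 issues→A0
t=4  I1 exec-done
t=5  I1 writes R2
t=6  I2 reads · I3 issues→A1
t=7  I2 exec-done
t=8  I2 writes R4
t=9  I3 reads · I4 issues→A0
t=10  I4 reads
t=11  I3 exec-done · I4 exec-done
t=12  I3 writes R2 · I4 writes R1
t=13  I5 issues→M1
t=14  I5 reads
t=19  I5 exec-done
t=20  I5 writes R1
t=21  I6 issues→M1
t=22  I6 reads
t=27  I6 exec-done
t=28  I6 writes R2
t=29  I7 issues→M1
t=30  I7 reads · I8 issues→M0
t=31  I8 reads
t=35  I7 exec-done
t=36  I7 writes R4 · I8 exec-done
t=37  I8 writes R0

I2 = (2, 6, 7, 8)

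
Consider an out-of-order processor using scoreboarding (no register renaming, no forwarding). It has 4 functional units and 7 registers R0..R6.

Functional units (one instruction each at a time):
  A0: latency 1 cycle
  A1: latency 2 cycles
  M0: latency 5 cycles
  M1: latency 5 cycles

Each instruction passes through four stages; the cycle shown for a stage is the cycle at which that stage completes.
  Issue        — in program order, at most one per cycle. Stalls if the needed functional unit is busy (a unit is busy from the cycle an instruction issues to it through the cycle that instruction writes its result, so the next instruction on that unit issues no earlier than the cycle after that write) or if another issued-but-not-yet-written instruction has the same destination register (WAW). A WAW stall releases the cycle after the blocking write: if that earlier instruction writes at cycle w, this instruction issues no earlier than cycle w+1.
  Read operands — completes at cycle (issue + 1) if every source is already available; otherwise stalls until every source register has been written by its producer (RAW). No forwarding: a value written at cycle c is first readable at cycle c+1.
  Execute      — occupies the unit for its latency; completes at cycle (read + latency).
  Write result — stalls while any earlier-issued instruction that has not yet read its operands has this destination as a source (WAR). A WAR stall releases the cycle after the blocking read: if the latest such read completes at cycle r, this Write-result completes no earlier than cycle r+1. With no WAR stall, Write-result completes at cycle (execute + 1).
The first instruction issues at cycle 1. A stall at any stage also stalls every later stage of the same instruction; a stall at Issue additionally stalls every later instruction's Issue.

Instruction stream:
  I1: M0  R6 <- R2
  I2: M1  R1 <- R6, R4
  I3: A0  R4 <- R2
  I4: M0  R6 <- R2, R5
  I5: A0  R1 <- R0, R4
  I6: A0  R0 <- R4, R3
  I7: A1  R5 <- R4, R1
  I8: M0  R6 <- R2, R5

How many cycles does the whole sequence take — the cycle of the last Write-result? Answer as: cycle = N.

cycle = 32

cycle 1: issue I1 (M0)
cycle 2: I1 read-ops; issue I2 (M1)
cycle 3: issue I3 (A0)
cycle 4: I3 read-ops
cycle 5: I3 finished on A0
cycle 7: I1 finished on M0
cycle 8: I1→R6
cycle 9: I2 read-ops; issue I4 (M0)
cycle 10: I3→R4; I4 read-ops
cycle 14: I2 finished on M1
cycle 15: I2→R1; I4 finished on M0
cycle 16: I4→R6; issue I5 (A0)
cycle 17: I5 read-ops
cycle 18: I5 finished on A0
cycle 19: I5→R1
cycle 20: issue I6 (A0)
cycle 21: I6 read-ops; issue I7 (A1)
cycle 22: I6 finished on A0; I7 read-ops; issue I8 (M0)
cycle 23: I6→R0
cycle 24: I7 finished on A1
cycle 25: I7→R5
cycle 26: I8 read-ops
cycle 31: I8 finished on M0
cycle 32: I8→R6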